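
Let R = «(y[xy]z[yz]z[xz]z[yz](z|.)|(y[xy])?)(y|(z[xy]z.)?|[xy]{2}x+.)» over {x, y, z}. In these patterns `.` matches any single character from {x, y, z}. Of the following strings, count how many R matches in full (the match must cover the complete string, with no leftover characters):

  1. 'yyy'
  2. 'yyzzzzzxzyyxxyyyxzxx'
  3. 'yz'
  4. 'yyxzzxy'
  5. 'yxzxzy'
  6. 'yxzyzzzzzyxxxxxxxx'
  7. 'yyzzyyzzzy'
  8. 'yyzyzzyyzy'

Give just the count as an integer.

3

1. 'yyy' → match
2 → no match
3. 'yz' → no match
4. 'yyxzzxy' → no match
5. 'yxzxzy' → match
6 → match
7. 'yyzzyyzzzy' → no match
8. 'yyzyzzyyzy' → no match
Total matched: 3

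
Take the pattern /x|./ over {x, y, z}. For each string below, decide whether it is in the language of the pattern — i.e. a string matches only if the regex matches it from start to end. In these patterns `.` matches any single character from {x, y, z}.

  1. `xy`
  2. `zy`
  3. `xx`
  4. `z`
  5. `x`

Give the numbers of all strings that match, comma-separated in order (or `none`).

1 → no match
2 → no match
3 → no match
4 → match
5 → match

4, 5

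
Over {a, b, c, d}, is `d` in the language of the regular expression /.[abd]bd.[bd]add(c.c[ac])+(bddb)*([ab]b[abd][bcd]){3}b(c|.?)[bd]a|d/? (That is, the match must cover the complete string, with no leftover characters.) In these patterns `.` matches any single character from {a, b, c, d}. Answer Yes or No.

Yes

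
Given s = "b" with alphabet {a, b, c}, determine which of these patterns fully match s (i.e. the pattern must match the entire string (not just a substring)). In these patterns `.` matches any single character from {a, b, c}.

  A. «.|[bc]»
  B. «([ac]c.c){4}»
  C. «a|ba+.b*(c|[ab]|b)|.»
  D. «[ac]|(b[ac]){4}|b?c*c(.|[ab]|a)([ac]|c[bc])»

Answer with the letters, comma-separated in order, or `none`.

A, C

A → match
B → no match — must end with "c"
C → match
D → no match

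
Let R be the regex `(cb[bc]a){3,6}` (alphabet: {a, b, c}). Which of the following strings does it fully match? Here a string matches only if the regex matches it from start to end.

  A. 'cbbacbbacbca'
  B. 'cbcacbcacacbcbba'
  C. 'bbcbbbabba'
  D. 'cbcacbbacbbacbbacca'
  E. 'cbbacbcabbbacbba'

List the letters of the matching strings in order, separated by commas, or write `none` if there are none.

A

A → match
B → no match
C → no match — must start with 'cb'
D → no match
E → no match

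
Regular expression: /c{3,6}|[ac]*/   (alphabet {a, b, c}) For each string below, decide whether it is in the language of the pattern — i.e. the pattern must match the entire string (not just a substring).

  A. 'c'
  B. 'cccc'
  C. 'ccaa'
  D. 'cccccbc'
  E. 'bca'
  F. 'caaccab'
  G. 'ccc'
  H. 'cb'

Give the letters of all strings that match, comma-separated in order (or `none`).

A, B, C, G

A → match
B → match
C → match
D → no match
E → no match
F → no match
G → match
H → no match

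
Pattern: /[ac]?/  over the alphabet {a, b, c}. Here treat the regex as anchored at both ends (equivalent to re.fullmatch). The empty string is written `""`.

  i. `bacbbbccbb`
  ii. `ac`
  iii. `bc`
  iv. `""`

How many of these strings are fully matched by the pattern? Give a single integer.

i. `bacbbbccbb` → no match
ii. `ac` → no match
iii. `bc` → no match
iv. `""` → match
Total matched: 1

1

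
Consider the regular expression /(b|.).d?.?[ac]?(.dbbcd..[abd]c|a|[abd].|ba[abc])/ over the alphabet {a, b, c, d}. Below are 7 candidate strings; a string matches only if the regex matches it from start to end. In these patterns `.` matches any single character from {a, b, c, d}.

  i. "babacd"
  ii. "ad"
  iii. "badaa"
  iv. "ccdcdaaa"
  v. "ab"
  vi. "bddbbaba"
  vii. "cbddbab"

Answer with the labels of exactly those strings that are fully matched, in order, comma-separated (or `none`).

iii, vii

i → no match
ii → no match
iii → match
iv → no match
v → no match
vi → no match
vii → match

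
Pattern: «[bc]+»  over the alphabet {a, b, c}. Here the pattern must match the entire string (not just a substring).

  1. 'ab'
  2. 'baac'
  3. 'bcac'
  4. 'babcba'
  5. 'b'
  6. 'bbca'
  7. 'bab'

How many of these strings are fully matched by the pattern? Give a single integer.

1 → no match
2 → no match
3 → no match
4 → no match
5 → match
6 → no match
7 → no match
Total matched: 1

1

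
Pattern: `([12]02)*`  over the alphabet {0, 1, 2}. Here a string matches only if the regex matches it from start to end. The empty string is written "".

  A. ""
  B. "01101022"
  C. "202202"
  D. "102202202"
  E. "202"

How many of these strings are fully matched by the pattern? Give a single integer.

4

A → match
B → no match
C → match
D → match
E → match
Total matched: 4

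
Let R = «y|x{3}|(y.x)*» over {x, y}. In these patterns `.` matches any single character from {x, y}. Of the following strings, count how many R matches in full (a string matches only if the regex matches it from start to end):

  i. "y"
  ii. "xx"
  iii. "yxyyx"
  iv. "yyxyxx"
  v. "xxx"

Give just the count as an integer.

3

i. "y" → match
ii. "xx" → no match
iii. "yxyyx" → no match
iv. "yyxyxx" → match
v. "xxx" → match
Total matched: 3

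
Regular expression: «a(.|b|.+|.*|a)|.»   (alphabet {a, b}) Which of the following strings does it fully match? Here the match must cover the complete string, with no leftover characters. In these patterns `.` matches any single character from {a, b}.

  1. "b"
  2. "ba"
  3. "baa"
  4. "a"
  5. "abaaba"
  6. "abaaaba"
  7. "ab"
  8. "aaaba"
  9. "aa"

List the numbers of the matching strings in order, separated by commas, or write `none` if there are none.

1 → match
2 → no match
3 → no match
4 → match
5 → match
6 → match
7 → match
8 → match
9 → match

1, 4, 5, 6, 7, 8, 9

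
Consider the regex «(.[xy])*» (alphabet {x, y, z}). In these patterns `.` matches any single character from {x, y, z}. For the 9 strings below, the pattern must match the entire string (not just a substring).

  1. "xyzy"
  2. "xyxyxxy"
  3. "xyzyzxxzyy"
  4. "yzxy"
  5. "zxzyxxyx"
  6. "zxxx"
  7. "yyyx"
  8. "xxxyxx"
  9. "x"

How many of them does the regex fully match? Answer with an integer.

5

1. "xyzy" → match
2. "xyxyxxy" → no match
3. "xyzyzxxzyy" → no match
4. "yzxy" → no match
5. "zxzyxxyx" → match
6. "zxxx" → match
7. "yyyx" → match
8. "xxxyxx" → match
9. "x" → no match
Total matched: 5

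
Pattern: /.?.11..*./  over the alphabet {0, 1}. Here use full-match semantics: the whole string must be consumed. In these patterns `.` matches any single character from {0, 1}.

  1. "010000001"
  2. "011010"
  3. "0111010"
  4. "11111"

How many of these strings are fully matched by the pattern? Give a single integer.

3

1 → no match
2 → match
3 → match
4 → match
Total matched: 3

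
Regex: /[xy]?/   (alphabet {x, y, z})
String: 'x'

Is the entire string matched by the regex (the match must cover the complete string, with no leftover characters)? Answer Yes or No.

Yes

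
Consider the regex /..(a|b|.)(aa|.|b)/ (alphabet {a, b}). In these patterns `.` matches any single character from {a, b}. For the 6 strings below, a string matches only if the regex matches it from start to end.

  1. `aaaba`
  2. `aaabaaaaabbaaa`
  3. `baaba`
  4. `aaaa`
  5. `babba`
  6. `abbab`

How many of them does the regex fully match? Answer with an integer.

1. `aaaba` → no match
2 → no match
3. `baaba` → no match
4. `aaaa` → match
5. `babba` → no match
6. `abbab` → no match
Total matched: 1

1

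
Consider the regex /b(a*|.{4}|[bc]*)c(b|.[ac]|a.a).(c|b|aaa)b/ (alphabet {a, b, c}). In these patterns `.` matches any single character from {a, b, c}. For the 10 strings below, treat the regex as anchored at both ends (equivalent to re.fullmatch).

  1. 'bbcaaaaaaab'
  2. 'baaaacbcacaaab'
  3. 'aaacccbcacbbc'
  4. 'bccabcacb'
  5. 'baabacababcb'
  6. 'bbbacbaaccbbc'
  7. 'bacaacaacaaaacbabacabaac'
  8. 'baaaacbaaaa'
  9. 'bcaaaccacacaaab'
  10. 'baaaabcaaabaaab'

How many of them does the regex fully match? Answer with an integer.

1 → match
2 → no match
3 → no match — must start with 'b'
4 → no match
5 → match
6 → no match — must end with 'b'
7 → no match — must end with 'b'
8 → no match — must end with 'b'
9 → no match
10 → no match
Total matched: 2

2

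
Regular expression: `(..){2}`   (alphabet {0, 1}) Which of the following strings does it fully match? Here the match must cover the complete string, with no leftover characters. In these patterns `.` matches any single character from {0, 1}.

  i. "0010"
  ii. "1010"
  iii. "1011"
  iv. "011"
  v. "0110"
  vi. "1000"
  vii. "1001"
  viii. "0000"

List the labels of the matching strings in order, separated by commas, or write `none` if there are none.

i, ii, iii, v, vi, vii, viii

i. "0010" → match
ii. "1010" → match
iii. "1011" → match
iv. "011" → no match
v. "0110" → match
vi. "1000" → match
vii. "1001" → match
viii. "0000" → match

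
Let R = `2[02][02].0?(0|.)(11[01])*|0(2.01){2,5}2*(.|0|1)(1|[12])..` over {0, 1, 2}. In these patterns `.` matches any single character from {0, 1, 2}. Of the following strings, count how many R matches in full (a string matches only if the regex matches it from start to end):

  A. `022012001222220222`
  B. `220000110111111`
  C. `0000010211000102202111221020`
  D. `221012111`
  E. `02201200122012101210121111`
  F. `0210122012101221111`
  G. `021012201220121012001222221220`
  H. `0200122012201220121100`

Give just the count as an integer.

A → match
B → match
C → no match
D → no match
E → match
F → match
G → match
H → match
Total matched: 6

6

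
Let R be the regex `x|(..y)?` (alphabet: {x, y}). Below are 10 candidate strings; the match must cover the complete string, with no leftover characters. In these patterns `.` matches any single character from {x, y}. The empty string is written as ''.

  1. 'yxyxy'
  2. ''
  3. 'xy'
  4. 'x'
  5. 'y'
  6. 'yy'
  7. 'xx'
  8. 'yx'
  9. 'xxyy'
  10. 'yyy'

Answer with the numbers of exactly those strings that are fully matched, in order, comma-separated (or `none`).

1 → no match
2 → match
3 → no match
4 → match
5 → no match
6 → no match
7 → no match
8 → no match
9 → no match
10 → match

2, 4, 10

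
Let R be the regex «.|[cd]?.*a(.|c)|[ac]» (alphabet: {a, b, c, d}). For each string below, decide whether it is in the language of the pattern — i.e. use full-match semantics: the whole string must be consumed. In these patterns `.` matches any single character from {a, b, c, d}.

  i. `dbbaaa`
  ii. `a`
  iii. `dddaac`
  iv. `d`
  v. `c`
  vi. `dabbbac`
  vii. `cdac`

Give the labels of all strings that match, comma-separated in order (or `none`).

i, ii, iii, iv, v, vi, vii

i → match
ii → match
iii → match
iv → match
v → match
vi → match
vii → match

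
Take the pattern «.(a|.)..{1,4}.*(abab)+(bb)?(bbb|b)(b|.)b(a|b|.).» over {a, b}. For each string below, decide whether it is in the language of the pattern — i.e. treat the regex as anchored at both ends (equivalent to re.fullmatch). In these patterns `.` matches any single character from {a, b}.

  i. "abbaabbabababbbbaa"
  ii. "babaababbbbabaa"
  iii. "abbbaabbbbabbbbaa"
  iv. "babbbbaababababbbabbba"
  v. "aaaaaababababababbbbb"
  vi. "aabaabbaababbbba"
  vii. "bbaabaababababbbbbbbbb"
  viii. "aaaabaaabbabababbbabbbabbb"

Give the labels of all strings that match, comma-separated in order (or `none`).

i → match
ii → match
iii → no match
iv → no match
v → no match
vi → no match
vii → no match
viii → no match

i, ii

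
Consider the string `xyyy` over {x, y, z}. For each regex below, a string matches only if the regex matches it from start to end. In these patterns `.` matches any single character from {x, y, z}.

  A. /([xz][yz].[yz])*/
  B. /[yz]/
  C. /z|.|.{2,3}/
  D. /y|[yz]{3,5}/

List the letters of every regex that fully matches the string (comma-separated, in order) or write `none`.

A

A → match
B → no match
C → no match
D → no match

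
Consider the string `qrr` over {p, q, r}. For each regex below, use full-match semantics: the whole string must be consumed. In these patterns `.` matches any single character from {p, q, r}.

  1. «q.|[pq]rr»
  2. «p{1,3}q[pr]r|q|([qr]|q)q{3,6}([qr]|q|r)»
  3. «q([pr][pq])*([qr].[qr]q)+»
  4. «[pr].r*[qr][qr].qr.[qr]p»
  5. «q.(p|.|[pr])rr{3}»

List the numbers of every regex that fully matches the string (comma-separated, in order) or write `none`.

1

1 → match
2 → no match
3 → no match — must end with `q`
4 → no match — must end with `p`
5 → no match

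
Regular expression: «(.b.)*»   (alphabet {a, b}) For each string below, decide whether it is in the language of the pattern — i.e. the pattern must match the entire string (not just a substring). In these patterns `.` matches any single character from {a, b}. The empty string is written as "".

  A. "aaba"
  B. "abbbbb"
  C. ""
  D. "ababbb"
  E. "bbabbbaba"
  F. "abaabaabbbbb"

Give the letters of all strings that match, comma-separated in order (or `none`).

B, C, D, E, F

A. "aaba" → no match
B. "abbbbb" → match
C. "" → match
D. "ababbb" → match
E. "bbabbbaba" → match
F. "abaabaabbbbb" → match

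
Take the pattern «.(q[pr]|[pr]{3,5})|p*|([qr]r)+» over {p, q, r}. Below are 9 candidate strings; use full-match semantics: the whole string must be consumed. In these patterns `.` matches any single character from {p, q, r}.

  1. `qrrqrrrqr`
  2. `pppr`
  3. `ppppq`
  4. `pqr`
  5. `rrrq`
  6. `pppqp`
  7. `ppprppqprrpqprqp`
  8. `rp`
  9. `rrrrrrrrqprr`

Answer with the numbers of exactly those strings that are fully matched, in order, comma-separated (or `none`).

1. `qrrqrrrqr` → no match
2. `pppr` → match
3. `ppppq` → no match
4. `pqr` → match
5. `rrrq` → no match
6. `pppqp` → no match
7 → no match
8. `rp` → no match
9. `rrrrrrrrqprr` → no match

2, 4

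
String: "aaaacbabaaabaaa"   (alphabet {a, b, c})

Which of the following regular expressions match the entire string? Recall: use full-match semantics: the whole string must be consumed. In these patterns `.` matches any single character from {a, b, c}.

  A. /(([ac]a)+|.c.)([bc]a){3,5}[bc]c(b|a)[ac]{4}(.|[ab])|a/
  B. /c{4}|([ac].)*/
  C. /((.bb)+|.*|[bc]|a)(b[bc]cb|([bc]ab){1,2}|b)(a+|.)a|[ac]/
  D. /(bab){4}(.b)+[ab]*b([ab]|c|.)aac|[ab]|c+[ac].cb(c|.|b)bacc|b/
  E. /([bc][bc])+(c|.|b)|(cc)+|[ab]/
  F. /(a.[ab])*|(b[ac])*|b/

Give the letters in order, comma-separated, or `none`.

A → no match
B → no match
C → match
D → no match
E → no match
F → match

C, F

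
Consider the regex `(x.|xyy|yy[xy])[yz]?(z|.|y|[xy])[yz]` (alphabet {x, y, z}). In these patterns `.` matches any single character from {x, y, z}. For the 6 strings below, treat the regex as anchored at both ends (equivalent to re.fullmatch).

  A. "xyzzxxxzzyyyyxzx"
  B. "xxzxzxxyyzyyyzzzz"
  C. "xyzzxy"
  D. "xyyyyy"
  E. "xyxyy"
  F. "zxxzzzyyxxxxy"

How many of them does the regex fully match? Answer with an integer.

1

A → no match
B → no match
C → no match
D → match
E → no match
F → no match
Total matched: 1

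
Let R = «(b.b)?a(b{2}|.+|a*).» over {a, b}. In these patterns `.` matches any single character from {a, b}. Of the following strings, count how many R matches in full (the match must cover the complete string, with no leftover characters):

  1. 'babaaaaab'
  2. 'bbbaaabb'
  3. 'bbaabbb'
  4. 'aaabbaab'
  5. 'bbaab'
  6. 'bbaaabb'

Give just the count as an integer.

1. 'babaaaaab' → match
2. 'bbbaaabb' → match
3. 'bbaabbb' → no match
4. 'aaabbaab' → match
5. 'bbaab' → no match
6. 'bbaaabb' → no match
Total matched: 3

3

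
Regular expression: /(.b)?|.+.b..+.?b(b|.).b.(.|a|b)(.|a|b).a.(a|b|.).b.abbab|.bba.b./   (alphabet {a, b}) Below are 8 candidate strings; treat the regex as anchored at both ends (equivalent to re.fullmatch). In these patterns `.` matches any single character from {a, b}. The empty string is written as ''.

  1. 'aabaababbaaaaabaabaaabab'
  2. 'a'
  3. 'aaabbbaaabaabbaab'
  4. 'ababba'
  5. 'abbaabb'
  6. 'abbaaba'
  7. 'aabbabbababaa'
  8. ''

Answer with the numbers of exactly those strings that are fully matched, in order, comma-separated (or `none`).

1 → no match
2 → no match
3 → no match
4 → no match
5 → match
6 → match
7 → no match
8 → match

5, 6, 8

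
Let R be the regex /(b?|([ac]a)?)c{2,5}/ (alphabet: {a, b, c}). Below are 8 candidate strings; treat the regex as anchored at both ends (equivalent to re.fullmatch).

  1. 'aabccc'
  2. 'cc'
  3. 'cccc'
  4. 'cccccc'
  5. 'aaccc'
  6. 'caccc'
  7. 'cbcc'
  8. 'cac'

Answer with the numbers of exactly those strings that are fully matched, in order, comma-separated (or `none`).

1. 'aabccc' → no match
2. 'cc' → match
3. 'cccc' → match
4. 'cccccc' → no match
5. 'aaccc' → match
6. 'caccc' → match
7. 'cbcc' → no match
8. 'cac' → no match

2, 3, 5, 6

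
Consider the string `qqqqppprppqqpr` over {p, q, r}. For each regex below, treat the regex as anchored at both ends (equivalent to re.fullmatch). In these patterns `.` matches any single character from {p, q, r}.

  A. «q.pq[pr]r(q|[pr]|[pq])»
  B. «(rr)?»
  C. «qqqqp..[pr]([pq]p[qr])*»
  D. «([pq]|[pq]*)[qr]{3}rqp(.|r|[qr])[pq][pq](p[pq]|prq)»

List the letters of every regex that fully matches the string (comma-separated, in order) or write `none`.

C

A → no match
B → no match
C → match
D → no match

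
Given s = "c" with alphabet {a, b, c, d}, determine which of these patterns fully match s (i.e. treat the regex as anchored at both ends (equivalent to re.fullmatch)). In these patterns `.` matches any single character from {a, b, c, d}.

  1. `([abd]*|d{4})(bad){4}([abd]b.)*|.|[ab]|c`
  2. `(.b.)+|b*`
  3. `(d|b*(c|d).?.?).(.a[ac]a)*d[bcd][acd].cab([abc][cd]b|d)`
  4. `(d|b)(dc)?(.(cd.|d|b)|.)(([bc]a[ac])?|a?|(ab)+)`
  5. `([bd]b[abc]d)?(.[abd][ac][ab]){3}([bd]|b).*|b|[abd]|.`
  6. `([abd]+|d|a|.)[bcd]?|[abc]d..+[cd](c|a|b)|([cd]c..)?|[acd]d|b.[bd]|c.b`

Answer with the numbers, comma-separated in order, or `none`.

1 → match
2 → no match
3 → no match
4 → no match
5 → match
6 → match

1, 5, 6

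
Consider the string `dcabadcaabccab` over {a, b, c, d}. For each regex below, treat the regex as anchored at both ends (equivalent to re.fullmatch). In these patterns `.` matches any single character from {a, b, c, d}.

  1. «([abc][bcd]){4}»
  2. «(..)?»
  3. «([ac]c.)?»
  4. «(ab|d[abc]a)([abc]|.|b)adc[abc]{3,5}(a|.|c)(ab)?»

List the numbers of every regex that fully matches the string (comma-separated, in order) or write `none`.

4

1 → no match
2 → no match
3 → no match
4 → match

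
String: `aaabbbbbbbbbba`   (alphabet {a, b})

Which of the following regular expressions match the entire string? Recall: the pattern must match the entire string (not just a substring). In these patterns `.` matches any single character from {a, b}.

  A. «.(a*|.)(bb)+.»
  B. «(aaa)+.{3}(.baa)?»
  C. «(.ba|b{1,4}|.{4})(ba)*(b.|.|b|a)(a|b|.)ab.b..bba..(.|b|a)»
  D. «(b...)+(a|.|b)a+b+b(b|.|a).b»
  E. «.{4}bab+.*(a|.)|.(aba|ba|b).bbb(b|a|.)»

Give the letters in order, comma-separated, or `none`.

A → match
B → no match
C → no match
D → no match — must start with `b`
E → no match

A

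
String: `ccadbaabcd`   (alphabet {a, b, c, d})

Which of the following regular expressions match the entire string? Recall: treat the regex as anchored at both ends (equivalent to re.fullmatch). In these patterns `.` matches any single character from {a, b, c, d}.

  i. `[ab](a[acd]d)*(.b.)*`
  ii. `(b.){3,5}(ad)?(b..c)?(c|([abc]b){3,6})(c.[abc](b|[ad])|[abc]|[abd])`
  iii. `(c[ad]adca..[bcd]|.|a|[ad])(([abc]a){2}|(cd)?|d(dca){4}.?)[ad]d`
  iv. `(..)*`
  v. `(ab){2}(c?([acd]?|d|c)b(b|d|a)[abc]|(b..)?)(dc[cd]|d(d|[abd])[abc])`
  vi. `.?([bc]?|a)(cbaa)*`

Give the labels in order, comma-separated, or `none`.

i → no match
ii → no match — must start with `b`
iii → no match
iv → match
v → no match — must start with `ab`
vi → no match

iv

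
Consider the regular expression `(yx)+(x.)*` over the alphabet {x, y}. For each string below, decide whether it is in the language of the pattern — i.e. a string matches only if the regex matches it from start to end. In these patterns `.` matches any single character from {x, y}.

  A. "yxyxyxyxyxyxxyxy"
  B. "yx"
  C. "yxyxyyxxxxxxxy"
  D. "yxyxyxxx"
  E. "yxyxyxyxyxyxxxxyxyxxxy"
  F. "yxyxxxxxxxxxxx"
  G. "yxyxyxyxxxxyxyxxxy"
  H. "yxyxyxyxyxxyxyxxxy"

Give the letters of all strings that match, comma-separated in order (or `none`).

A → match
B → match
C → no match
D → match
E → match
F → match
G → match
H → match

A, B, D, E, F, G, H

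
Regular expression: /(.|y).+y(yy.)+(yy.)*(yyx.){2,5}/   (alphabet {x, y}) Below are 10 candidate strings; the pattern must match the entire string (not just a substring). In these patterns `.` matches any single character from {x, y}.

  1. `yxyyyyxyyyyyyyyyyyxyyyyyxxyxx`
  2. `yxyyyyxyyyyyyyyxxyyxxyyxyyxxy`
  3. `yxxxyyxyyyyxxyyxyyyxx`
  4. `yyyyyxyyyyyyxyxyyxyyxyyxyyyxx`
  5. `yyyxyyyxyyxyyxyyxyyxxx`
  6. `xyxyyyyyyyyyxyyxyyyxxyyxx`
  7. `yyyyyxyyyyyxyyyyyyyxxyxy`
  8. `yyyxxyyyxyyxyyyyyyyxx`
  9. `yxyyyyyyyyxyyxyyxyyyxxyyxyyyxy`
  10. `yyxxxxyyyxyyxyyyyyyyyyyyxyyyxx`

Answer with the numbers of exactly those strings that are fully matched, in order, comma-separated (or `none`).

6, 9, 10

1 → no match
2 → no match
3 → no match
4 → no match
5 → no match
6 → match
7 → no match
8 → no match
9 → match
10 → match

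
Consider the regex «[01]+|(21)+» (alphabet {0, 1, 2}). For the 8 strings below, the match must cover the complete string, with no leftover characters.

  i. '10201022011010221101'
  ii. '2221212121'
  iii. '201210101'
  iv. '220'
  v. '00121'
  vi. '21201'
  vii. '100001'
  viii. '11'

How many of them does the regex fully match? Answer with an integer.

2

i → no match
ii → no match
iii → no match
iv → no match
v → no match
vi → no match
vii → match
viii → match
Total matched: 2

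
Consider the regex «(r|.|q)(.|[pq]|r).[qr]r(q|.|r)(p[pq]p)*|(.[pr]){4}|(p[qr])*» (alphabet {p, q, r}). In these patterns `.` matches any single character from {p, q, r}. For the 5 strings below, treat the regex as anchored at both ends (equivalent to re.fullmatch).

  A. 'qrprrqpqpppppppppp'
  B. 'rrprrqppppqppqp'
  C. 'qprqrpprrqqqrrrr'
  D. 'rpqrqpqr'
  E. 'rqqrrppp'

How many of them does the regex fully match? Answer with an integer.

A → match
B → match
C → no match
D → match
E → no match
Total matched: 3

3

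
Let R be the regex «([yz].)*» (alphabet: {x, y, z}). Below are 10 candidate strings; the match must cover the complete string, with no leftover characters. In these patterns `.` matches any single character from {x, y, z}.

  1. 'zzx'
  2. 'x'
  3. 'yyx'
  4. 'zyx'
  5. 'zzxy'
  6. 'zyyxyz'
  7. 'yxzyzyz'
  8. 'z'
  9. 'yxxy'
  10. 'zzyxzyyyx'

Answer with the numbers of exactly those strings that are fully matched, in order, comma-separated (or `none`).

1 → no match
2 → no match
3 → no match
4 → no match
5 → no match
6 → match
7 → no match
8 → no match
9 → no match
10 → no match

6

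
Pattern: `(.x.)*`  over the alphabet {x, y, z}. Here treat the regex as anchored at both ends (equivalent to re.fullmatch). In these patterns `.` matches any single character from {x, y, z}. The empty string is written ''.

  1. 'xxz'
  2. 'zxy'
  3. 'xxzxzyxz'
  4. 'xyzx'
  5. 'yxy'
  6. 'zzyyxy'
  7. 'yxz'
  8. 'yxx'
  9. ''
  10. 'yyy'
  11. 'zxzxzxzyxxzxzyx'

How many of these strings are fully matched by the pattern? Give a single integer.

6

1. 'xxz' → match
2. 'zxy' → match
3. 'xxzxzyxz' → no match
4. 'xyzx' → no match
5. 'yxy' → match
6. 'zzyyxy' → no match
7. 'yxz' → match
8. 'yxx' → match
9. '' → match
10. 'yyy' → no match
11 → no match
Total matched: 6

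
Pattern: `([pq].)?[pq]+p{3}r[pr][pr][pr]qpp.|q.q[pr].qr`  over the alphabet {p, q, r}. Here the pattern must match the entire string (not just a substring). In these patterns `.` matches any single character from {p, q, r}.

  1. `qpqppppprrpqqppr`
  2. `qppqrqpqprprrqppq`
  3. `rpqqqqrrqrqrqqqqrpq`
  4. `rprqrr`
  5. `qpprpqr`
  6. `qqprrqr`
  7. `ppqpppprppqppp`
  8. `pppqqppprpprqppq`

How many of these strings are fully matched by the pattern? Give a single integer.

1 → no match
2 → no match
3 → no match
4 → no match
5 → no match
6 → no match
7 → no match
8 → match
Total matched: 1

1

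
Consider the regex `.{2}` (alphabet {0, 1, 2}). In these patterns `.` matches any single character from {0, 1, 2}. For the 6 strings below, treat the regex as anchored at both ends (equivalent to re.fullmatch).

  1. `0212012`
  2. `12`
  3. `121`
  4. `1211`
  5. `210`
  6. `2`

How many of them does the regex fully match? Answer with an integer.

1 → no match
2 → match
3 → no match
4 → no match
5 → no match
6 → no match
Total matched: 1

1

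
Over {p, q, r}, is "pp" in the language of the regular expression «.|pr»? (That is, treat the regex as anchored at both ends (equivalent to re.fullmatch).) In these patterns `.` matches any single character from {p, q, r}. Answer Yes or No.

No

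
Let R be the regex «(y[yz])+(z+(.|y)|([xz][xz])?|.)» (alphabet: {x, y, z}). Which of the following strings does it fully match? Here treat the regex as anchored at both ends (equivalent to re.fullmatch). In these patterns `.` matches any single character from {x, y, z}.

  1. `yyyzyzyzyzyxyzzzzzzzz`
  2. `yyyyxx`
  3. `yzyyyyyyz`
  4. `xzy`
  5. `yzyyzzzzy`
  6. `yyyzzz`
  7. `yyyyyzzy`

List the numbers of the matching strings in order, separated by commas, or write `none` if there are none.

2, 3, 5, 6, 7

1 → no match
2. `yyyyxx` → match
3. `yzyyyyyyz` → match
4. `xzy` → no match — must start with `y`
5. `yzyyzzzzy` → match
6. `yyyzzz` → match
7. `yyyyyzzy` → match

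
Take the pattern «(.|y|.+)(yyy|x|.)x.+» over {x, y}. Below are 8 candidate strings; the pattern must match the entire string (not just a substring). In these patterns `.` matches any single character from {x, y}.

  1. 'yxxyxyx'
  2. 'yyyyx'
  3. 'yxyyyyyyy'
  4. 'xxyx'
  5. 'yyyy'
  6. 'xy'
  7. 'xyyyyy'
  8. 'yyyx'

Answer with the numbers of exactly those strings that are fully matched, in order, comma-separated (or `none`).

1

1 → match
2 → no match
3 → no match
4 → no match
5 → no match
6 → no match
7 → no match
8 → no match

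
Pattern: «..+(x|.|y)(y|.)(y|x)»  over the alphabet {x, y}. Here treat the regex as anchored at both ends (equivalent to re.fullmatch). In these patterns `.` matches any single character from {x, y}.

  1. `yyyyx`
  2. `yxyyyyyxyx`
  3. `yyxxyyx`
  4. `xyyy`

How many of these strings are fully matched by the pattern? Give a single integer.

3

1 → match
2 → match
3 → match
4 → no match
Total matched: 3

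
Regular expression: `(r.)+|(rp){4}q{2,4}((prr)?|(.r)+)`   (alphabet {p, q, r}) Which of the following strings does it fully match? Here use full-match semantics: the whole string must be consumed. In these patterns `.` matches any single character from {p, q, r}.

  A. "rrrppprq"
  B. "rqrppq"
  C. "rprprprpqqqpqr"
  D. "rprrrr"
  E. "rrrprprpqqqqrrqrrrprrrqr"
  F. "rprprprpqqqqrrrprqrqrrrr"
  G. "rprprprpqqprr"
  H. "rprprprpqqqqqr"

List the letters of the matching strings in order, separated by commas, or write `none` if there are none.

D, G, H

A → no match
B → no match
C → no match
D → match
E → no match
F → no match
G → match
H → match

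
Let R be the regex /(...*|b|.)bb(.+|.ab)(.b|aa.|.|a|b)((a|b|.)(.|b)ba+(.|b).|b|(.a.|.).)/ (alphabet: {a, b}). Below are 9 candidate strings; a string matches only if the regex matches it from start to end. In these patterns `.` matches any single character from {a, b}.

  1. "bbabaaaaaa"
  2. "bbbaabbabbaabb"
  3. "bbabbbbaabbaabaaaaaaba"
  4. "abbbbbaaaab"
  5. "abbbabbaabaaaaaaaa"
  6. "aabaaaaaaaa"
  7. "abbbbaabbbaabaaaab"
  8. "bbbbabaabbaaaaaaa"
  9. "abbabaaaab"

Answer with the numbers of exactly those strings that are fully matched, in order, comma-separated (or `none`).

1 → no match
2 → match
3 → match
4 → match
5 → match
6 → no match
7 → match
8 → match
9 → match

2, 3, 4, 5, 7, 8, 9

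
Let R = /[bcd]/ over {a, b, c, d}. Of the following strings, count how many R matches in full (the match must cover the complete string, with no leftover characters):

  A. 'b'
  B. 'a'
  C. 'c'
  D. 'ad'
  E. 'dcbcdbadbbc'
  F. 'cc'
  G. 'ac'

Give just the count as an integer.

A → match
B → no match
C → match
D → no match
E → no match
F → no match
G → no match
Total matched: 2

2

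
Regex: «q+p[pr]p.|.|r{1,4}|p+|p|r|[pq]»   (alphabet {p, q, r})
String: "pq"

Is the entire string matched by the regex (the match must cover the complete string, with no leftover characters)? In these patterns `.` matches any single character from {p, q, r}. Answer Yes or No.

No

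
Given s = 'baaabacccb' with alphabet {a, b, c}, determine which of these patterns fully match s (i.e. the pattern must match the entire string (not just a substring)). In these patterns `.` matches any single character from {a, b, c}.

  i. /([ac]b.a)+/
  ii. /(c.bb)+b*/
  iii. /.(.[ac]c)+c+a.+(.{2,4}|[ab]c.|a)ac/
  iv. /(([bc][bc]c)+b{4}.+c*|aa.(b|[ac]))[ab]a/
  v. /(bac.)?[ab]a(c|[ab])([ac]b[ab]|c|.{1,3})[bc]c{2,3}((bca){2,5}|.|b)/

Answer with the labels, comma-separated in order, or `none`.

i → no match — must end with 'a'
ii → no match — must start with 'c'
iii → no match — must end with 'ac'
iv → no match — must end with 'a'
v → match

v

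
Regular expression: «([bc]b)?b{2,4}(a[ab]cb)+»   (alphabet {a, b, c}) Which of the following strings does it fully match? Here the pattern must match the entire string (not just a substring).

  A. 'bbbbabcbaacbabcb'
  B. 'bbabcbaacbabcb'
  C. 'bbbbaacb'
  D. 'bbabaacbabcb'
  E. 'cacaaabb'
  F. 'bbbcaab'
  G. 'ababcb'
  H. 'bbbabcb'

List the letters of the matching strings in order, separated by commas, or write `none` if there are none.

A, B, C, H

A → match
B → match
C. 'bbbbaacb' → match
D. 'bbabaacbabcb' → no match
E. 'cacaaabb' → no match — must end with 'cb'
F. 'bbbcaab' → no match — must end with 'cb'
G. 'ababcb' → no match
H. 'bbbabcb' → match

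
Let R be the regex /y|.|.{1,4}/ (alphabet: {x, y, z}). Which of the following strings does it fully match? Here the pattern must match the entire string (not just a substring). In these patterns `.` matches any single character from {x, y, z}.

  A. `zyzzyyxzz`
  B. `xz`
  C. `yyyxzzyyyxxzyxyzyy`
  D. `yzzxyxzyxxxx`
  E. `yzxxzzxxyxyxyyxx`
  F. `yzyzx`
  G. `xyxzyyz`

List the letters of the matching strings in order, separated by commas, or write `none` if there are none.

A → no match
B → match
C → no match
D → no match
E → no match
F → no match
G → no match

B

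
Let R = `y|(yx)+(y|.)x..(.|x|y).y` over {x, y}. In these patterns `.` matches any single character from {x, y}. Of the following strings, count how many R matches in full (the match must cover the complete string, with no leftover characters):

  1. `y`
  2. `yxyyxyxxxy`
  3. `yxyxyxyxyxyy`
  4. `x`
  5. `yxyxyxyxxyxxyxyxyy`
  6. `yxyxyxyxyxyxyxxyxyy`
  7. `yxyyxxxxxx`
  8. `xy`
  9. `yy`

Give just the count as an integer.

1 → match
2 → no match
3 → no match
4 → no match — must end with `y`
5 → no match
6 → match
7 → no match — must end with `y`
8 → no match
9 → no match
Total matched: 2

2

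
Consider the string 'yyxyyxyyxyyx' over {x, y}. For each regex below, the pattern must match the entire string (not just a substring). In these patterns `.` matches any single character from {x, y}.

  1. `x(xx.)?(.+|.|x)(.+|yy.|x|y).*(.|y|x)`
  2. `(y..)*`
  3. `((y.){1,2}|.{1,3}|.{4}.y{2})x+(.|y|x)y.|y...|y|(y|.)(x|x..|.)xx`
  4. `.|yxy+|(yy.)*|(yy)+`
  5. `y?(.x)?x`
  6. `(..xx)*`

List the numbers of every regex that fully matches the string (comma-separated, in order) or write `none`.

1 → no match — must start with 'x'
2 → match
3 → no match
4 → match
5 → no match
6 → no match

2, 4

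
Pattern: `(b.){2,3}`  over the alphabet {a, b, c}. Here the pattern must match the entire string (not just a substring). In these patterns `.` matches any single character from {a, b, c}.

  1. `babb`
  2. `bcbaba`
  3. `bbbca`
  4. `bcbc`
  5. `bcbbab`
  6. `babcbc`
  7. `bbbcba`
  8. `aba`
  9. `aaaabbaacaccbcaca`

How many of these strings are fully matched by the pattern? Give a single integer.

1. `babb` → match
2. `bcbaba` → match
3. `bbbca` → no match
4. `bcbc` → match
5. `bcbbab` → no match
6. `babcbc` → match
7. `bbbcba` → match
8. `aba` → no match — must start with `b`
9 → no match — must start with `b`
Total matched: 5

5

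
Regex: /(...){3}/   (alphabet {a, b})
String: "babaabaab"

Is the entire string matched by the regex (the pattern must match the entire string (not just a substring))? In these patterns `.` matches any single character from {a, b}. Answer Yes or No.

Yes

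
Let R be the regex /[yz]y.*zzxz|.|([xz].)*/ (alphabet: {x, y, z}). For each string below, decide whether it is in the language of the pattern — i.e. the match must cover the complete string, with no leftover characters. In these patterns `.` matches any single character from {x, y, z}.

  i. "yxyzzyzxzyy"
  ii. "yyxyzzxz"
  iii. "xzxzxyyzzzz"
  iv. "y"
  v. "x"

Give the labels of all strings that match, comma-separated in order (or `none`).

ii, iv, v

i → no match
ii → match
iii → no match
iv → match
v → match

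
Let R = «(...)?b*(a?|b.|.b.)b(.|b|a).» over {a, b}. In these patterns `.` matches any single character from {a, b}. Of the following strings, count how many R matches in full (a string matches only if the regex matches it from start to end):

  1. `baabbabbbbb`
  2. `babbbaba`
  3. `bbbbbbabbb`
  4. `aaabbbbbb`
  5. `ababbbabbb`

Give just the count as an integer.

4

1 → match
2 → no match
3 → match
4 → match
5 → match
Total matched: 4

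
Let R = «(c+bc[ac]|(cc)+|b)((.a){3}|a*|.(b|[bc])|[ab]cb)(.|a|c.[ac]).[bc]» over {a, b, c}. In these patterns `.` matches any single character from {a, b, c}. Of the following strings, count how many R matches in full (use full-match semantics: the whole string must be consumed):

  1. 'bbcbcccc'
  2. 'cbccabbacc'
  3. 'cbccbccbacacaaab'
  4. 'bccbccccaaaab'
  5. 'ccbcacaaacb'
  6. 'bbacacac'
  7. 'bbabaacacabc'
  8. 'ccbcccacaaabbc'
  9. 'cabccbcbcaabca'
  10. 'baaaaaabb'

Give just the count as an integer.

1 → no match
2 → no match
3 → no match
4 → no match
5 → no match
6 → no match
7 → no match
8 → match
9 → no match
10 → match
Total matched: 2

2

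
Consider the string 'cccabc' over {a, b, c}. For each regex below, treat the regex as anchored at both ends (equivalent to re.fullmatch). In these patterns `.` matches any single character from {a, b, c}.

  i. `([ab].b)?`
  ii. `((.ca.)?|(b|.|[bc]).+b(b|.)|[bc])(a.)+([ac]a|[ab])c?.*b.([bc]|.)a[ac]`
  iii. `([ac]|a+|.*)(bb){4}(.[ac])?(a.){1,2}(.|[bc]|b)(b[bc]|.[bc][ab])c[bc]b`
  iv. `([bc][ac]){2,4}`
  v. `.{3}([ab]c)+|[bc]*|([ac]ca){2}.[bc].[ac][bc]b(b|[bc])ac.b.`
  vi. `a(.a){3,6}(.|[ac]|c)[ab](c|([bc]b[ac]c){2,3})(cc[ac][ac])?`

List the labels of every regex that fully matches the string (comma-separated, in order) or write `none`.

i → no match
ii → no match
iii → no match — must end with 'b'
iv → match
v → no match
vi → no match — must start with 'a'

iv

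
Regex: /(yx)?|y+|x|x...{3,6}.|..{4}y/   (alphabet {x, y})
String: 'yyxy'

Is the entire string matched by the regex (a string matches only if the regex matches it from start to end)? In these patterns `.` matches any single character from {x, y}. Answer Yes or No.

No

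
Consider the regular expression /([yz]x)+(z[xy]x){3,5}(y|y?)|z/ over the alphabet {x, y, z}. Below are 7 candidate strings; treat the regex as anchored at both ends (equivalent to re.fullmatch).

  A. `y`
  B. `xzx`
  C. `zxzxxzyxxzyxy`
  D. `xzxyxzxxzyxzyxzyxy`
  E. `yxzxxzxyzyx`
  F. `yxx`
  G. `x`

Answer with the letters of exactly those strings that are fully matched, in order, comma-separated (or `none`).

A → no match
B → no match
C → no match
D → no match
E → no match
F → no match
G → no match

none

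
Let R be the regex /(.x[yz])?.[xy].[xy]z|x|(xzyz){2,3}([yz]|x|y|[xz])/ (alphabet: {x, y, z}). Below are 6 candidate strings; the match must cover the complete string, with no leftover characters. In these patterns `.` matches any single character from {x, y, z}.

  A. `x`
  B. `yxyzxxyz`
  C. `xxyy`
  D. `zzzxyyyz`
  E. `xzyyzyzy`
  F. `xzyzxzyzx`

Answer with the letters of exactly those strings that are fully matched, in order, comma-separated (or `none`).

A → match
B → match
C → no match
D → no match
E → no match
F → match

A, B, F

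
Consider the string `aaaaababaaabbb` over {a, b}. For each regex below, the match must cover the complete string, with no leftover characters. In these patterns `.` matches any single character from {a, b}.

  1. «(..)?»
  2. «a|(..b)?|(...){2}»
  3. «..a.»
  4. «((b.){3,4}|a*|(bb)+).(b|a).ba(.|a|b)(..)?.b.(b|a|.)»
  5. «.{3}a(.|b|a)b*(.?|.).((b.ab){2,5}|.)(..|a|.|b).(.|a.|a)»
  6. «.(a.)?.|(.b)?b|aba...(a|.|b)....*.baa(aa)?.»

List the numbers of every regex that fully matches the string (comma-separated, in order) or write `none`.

4

1 → no match
2 → no match
3 → no match
4 → match
5 → no match
6 → no match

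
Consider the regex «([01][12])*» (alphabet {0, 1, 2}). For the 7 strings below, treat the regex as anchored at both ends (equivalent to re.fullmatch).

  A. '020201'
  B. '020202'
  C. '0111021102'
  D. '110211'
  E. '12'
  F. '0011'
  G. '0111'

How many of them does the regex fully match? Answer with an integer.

A. '020201' → match
B. '020202' → match
C. '0111021102' → match
D. '110211' → match
E. '12' → match
F. '0011' → no match
G. '0111' → match
Total matched: 6

6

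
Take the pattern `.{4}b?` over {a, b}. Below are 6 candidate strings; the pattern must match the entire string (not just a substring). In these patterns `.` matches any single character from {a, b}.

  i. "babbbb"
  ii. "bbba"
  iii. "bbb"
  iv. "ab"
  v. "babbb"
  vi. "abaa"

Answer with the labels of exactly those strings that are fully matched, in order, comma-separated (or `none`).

ii, v, vi

i. "babbbb" → no match
ii. "bbba" → match
iii. "bbb" → no match
iv. "ab" → no match
v. "babbb" → match
vi. "abaa" → match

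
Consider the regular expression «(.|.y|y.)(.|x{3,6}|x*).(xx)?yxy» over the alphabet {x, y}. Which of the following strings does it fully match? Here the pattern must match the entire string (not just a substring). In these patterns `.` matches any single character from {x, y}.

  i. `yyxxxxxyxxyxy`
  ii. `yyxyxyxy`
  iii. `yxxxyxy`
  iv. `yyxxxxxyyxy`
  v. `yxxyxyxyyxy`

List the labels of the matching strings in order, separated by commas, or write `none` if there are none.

i → match
ii → no match
iii → match
iv → match
v → no match

i, iii, iv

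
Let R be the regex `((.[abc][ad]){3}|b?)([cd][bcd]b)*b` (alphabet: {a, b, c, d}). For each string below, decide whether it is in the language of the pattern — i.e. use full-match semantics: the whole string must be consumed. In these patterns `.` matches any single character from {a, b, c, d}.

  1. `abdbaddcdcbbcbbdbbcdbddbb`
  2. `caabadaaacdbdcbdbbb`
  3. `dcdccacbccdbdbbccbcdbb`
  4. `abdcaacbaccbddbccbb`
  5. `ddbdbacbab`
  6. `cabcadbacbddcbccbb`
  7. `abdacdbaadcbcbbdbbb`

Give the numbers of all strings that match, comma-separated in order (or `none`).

1, 2, 4, 7

1 → match
2 → match
3 → no match
4 → match
5 → no match
6 → no match
7 → match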